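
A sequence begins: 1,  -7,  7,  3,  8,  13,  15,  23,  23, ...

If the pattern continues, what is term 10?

Positions 1, 3, 5, … form one subsequence and positions 2, 4, 6, … form another.
Track A: 1, 7, 8, 15, 23 (Fibonacci-style (each term is the sum of the two before it)).
Track B: -7, 3, 13, 23 (linear: a_n = -17 + 10·n).
Position 10 falls in track B as its term 5, giving 33.

33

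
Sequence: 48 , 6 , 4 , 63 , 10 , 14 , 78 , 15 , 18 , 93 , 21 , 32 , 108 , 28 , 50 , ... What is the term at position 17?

36

The terms cycle through 3 interleaved subsequences.
Stream A is 48, 63, 78, 93, 108, which is adding 15 each time.
Stream B is 6, 10, 15, 21, 28, which is triangular numbers n(n+1)/2 for n = 3, 4, ….
Stream C is 4, 14, 18, 32, 50, which is Fibonacci-style (each term is the sum of the two before it).
Position 17 → stream B, term 6 = 36.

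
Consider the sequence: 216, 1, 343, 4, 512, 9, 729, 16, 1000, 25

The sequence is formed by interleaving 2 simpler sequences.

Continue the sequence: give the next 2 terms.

The terms cycle through 2 interleaved subsequences.
Stream A: 216, 343, 512, 729, 1000 — consecutive cubes n³ from n = 6.
Stream B: 1, 4, 9, 16, 25 — consecutive squares n² from n = 1.
Position 11 falls in stream A as its term 6, giving 1331.
The 12th slot belongs to stream B; its 6th term is 36.

1331, 36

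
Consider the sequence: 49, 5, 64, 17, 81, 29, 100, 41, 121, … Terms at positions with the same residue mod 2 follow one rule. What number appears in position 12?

Positions 1, 3, 5, … form one subsequence and positions 2, 4, 6, … form another.
Subsequence A: 49, 64, 81, 100, 121. Perfect squares starting at 7².
Subsequence B: 5, 17, 29, 41. Linear: a_n = -7 + 12·n.
Position 12 → subsequence B, term 6 = 65.

65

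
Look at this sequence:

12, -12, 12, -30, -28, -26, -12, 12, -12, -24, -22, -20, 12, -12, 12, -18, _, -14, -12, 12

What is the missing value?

Reading positions in blocks of 6 reveals the pattern AAABBB — 2 tracks woven together.
Stream A: 12, -12, 12, -12, 12, -12, 12, -12, 12, -12, 12. The oscillation 12·(−1)^(n+1).
Stream B: -30, -28, -26, -24, -22, -20, -18, ?, -14. Arithmetic with common difference +2.
The gap is stream B's term 8; the rule gives -16.

-16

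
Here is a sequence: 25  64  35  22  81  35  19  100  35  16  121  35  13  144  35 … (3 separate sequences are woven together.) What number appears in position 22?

Split by position mod 3: positions 1, 4, 7, … form one track, and each other residue class forms its own.
Stream A: 25, 22, 19, 16, 13 — arithmetic, step −3.
Stream B: 64, 81, 100, 121, 144 — perfect squares starting at 8².
Stream C: 35, 35, 35, 35, 35 — constant 35.
Term 22 comes from stream A (its 8th entry): 4.

4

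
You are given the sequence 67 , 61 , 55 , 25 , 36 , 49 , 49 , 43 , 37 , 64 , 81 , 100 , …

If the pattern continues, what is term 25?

-5

Positions follow the repeating pattern AAABBB; grouping by letter gives 2 tracks.
Track A: 67, 61, 55, 49, 43, 37 (arithmetic, step −6).
Track B: 25, 36, 49, 64, 81, 100 (perfect squares starting at 5²).
Position 25 → track A, term 13 = -5.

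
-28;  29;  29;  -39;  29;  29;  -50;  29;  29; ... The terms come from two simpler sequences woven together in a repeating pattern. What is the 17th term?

29

The slot pattern repeats as ABB (period 3), so there are 2 interleaved tracks.
Subsequence A: -28, -39, -50 — subtracting 11 each time.
Subsequence B: 29, 29, 29, 29, 29, 29 — constant 29.
Position 17 → subsequence B, term 11 = 29.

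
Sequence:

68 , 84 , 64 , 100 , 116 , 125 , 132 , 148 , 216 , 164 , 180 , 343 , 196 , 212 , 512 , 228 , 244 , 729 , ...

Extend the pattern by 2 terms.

Positions follow the repeating pattern AAB; grouping by letter gives 2 tracks.
Track A: 68, 84, 100, 116, 132, 148, 164, 180, 196, 212, 228, 244. Arithmetic, step +16.
Track B: 64, 125, 216, 343, 512, 729. Perfect cubes starting at 4³.
Term 19 comes from track A (its 13th entry): 260.
Term 20 comes from track A (its 14th entry): 276.

260, 276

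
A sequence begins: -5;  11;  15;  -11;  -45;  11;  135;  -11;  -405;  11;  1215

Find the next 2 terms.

-11, -3645

The terms cycle through 2 interleaved subsequences.
Track A: -5, 15, -45, 135, -405, 1215 — geometric, ×-3 each step.
Track B: 11, -11, 11, -11, 11 — the oscillation 11·(−1)^(n+1).
Position 12 → track B, term 6 = -11.
Position 13 falls in track A as its term 7, giving -3645.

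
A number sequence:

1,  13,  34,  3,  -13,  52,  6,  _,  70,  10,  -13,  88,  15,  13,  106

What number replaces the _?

13

Taking every 3rd term gives 3 separate tracks.
Subsequence A = 1, 3, 6, 10, 15: the triangular numbers T_1, T_2, ….
Subsequence B = 13, -13, ?, -13, 13: the oscillation 13·(−1)^(n+1).
Subsequence C = 34, 52, 70, 88, 106: arithmetic, step +18.
Subsequence B's pattern makes the blank 13.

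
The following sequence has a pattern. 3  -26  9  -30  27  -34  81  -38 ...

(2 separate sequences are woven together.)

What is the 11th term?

Odd-indexed and even-indexed terms follow separate rules.
Track A: 3, 9, 27, 81 — powers of 3.
Track B: -26, -30, -34, -38 — subtracting 4 each time.
Position 11 → track A, term 6 = 729.

729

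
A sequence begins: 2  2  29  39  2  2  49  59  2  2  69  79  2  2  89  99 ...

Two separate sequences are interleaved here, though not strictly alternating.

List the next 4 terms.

Reading positions in blocks of 4 reveals the pattern AABB — 2 tracks woven together.
Subsequence A = 2, 2, 2, 2, 2, 2, 2, 2: constant 2.
Subsequence B = 29, 39, 49, 59, 69, 79, 89, 99: adding 10 each time.
Position 17 → subsequence A, term 9 = 2.
Position 18 → subsequence A, term 10 = 2.
Position 19 → subsequence B, term 9 = 109.
The 20th slot belongs to subsequence B; its 10th term is 119.

2, 2, 109, 119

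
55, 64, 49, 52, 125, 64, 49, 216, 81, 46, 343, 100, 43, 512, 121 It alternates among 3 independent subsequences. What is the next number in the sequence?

40

Taking every 3rd term gives 3 separate tracks.
Subsequence A is 55, 52, 49, 46, 43, which is arithmetic, step −3.
Subsequence B is 64, 125, 216, 343, 512, which is consecutive cubes n³ from n = 4.
Subsequence C is 49, 64, 81, 100, 121, which is the squares 7², 8², 9², ….
Position 16 → subsequence A, term 6 = 40.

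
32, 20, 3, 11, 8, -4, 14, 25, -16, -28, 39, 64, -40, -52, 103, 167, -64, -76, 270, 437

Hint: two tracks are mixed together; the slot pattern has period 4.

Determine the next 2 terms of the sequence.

-88, -100

The slot pattern repeats as AABB (period 4), so there are 2 interleaved tracks.
Subsequence A = 32, 20, 8, -4, -16, -28, -40, -52, -64, -76: arithmetic, step −12.
Subsequence B = 3, 11, 14, 25, 39, 64, 103, 167, 270, 437: a Fibonacci-like recurrence a_n = a_{n-1} + a_{n-2}.
Position 21 → subsequence A, term 11 = -88.
Position 22 falls in subsequence A as its term 12, giving -100.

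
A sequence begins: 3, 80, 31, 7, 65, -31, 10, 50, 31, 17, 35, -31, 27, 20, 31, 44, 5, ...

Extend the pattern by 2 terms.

-31, 71

Split by position mod 3: positions 1, 4, 7, … form one track, and each other residue class forms its own.
Track A: 3, 7, 10, 17, 27, 44 (each term equals the sum of the previous two).
Track B: 80, 65, 50, 35, 20, 5 (arithmetic, step −15).
Track C: 31, -31, 31, -31, 31 (the oscillation 31·(−1)^(n+1)).
Position 18 falls in track C as its term 6, giving -31.
Term 19 comes from track A (its 7th entry): 71.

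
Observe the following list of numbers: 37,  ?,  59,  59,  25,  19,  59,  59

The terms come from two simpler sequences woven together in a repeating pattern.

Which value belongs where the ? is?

Positions follow the repeating pattern AABB; grouping by letter gives 2 tracks.
Subsequence A: 37, ?, 25, 19. Arithmetic, step −6.
Subsequence B: 59, 59, 59, 59. Always 59.
The gap is subsequence A's term 2; the rule gives 31.

31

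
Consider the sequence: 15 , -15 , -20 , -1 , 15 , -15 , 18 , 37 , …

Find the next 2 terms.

15, -15

Positions follow the repeating pattern AABB; grouping by letter gives 2 tracks.
Subsequence A: 15, -15, 15, -15. The oscillation 15·(−1)^(n+1).
Subsequence B: -20, -1, 18, 37. Adding 19 each time.
Position 9 falls in subsequence A as its term 5, giving 15.
Position 10 falls in subsequence A as its term 6, giving -15.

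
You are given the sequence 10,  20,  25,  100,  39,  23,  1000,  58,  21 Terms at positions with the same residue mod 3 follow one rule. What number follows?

Taking every 3rd term gives 3 separate tracks.
Subsequence A: 10, 100, 1000 — successive powers of 10.
Subsequence B: 20, 39, 58 — arithmetic, step +19.
Subsequence C: 25, 23, 21 — linear: a_n = 27 − 2·n.
Term 10 comes from subsequence A (its 4th entry): 10000.

10000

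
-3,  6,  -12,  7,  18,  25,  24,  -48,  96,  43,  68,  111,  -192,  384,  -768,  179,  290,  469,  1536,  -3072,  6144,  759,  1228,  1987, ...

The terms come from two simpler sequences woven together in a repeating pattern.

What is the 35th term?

22036

The slot pattern repeats as AAABBB (period 6), so there are 2 interleaved tracks.
Stream A: -3, 6, -12, 24, -48, 96, -192, 384, -768, 1536, -3072, 6144 (geometric, ×-2 each step).
Stream B: 7, 18, 25, 43, 68, 111, 179, 290, 469, 759, 1228, 1987 (each term equals the sum of the previous two).
Position 35 falls in stream B as its term 17, giving 22036.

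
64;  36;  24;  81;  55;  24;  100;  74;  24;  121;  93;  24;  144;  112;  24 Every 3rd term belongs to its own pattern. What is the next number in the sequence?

Read the sequence 3 terms at a time; column i is its own pattern.
Subsequence A = 64, 81, 100, 121, 144: the squares 8², 9², 10², ….
Subsequence B = 36, 55, 74, 93, 112: arithmetic, step +19.
Subsequence C = 24, 24, 24, 24, 24: always 24.
Position 16 → subsequence A, term 6 = 169.

169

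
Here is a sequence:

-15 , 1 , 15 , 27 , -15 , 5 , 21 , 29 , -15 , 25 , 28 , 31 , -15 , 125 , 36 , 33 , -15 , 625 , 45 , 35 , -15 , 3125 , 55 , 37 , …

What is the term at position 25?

Taking every 4th term gives 4 separate tracks.
Stream A is -15, -15, -15, -15, -15, -15, which is always -15.
Stream B is 1, 5, 25, 125, 625, 3125, which is powers 5^0, 5^1, 5^2, ….
Stream C is 15, 21, 28, 36, 45, 55, which is the triangular numbers T_5, T_6, ….
Stream D is 27, 29, 31, 33, 35, 37, which is arithmetic with common difference +2.
Term 25 comes from stream A (its 7th entry): -15.

-15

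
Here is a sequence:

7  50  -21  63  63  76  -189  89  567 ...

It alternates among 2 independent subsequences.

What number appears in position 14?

Taking every 2nd term gives 2 separate tracks.
Track A: 7, -21, 63, -189, 567 (a geometric progression (common ratio -3)).
Track B: 50, 63, 76, 89 (arithmetic with common difference +13).
The 14th slot belongs to track B; its 7th term is 128.

128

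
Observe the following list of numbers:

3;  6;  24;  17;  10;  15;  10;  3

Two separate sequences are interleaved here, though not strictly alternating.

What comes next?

21

Positions follow the repeating pattern AABB; grouping by letter gives 2 tracks.
Track A: 3, 6, 10, 15 (triangular numbers n(n+1)/2 for n = 2, 3, …).
Track B: 24, 17, 10, 3 (linear: a_n = 31 − 7·n).
Term 9 comes from track A (its 5th entry): 21.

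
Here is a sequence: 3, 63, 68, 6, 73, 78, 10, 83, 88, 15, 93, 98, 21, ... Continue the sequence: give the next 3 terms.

Reading positions in blocks of 3 reveals the pattern ABB — 2 tracks woven together.
Track A is 3, 6, 10, 15, 21, which is triangular numbers n(n+1)/2 for n = 2, 3, ….
Track B is 63, 68, 73, 78, 83, 88, 93, 98, which is arithmetic with common difference +5.
Term 14 comes from track B (its 9th entry): 103.
Position 15 falls in track B as its term 10, giving 108.
Position 16 falls in track A as its term 6, giving 28.

103, 108, 28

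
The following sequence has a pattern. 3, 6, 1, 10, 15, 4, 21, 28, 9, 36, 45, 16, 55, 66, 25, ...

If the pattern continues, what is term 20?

The slot pattern repeats as AAB (period 3), so there are 2 interleaved tracks.
Track A: 3, 6, 10, 15, 21, 28, 36, 45, 55, 66 (triangular numbers n(n+1)/2 for n = 2, 3, …).
Track B: 1, 4, 9, 16, 25 (consecutive squares n² from n = 1).
Position 20 → track A, term 14 = 120.

120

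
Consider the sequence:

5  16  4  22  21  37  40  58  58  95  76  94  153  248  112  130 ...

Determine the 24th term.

Reading positions in blocks of 4 reveals the pattern AABB — 2 tracks woven together.
Subsequence A is 5, 16, 21, 37, 58, 95, 153, 248, which is Fibonacci-style (each term is the sum of the two before it).
Subsequence B is 4, 22, 40, 58, 76, 94, 112, 130, which is linear: a_n = -14 + 18·n.
Position 24 falls in subsequence B as its term 12, giving 202.

202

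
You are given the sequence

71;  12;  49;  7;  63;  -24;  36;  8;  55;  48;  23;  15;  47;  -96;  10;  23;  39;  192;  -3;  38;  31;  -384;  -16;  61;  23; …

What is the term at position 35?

-55

Split by position mod 4: positions 1, 5, 9, … form one track, and each other residue class forms its own.
Stream A: 71, 63, 55, 47, 39, 31, 23 — arithmetic, step −8.
Stream B: 12, -24, 48, -96, 192, -384 — a geometric progression (common ratio -2).
Stream C: 49, 36, 23, 10, -3, -16 — subtracting 13 each time.
Stream D: 7, 8, 15, 23, 38, 61 — each term equals the sum of the previous two.
The 35th slot belongs to stream C; its 9th term is -55.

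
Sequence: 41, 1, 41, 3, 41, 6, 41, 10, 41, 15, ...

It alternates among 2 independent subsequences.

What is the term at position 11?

41

Taking every 2nd term gives 2 separate tracks.
Track A: 41, 41, 41, 41, 41 (the constant sequence 41).
Track B: 1, 3, 6, 10, 15 (triangular numbers starting at T_1).
Position 11 → track A, term 6 = 41.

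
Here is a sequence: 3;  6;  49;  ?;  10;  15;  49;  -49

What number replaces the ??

Positions follow the repeating pattern AABB; grouping by letter gives 2 tracks.
Track A = 3, 6, 10, 15: triangular numbers starting at T_2.
Track B = 49, ?, 49, -49: the oscillation 49·(−1)^(n+1).
Track B's pattern makes the blank -49.

-49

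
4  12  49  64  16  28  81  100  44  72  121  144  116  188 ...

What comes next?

Reading positions in blocks of 4 reveals the pattern AABB — 2 tracks woven together.
Subsequence A = 4, 12, 16, 28, 44, 72, 116, 188: each term equals the sum of the previous two.
Subsequence B = 49, 64, 81, 100, 121, 144: the squares 7², 8², 9², ….
The 15th slot belongs to subsequence B; its 7th term is 169.

169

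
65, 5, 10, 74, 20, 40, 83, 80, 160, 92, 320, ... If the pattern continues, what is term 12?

640

Positions follow the repeating pattern ABB; grouping by letter gives 2 tracks.
Track A: 65, 74, 83, 92 (arithmetic, step +9).
Track B: 5, 10, 20, 40, 80, 160, 320 (geometric, ×2 each step).
Position 12 falls in track B as its term 8, giving 640.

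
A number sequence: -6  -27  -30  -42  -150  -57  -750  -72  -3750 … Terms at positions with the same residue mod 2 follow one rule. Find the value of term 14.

Odd-indexed and even-indexed terms follow separate rules.
Track A = -6, -30, -150, -750, -3750: multiplying by 5 each time.
Track B = -27, -42, -57, -72: arithmetic with common difference −15.
Position 14 → track B, term 7 = -117.

-117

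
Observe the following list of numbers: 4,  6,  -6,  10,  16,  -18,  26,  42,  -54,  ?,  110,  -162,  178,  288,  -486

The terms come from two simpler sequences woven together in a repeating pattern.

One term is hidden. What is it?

The slot pattern repeats as AAB (period 3), so there are 2 interleaved tracks.
Track A: 4, 6, 10, 16, 26, 42, ?, 110, 178, 288 — each term equals the sum of the previous two.
Track B: -6, -18, -54, -162, -486 — geometric, ×3 each step.
Filling track A at index 7 by its rule yields 68.

68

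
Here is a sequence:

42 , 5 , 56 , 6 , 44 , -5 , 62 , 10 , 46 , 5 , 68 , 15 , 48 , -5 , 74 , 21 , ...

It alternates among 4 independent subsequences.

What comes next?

The terms cycle through 4 interleaved subsequences.
Stream A is 42, 44, 46, 48, which is linear: a_n = 40 + 2·n.
Stream B is 5, -5, 5, -5, which is oscillating between 5 and -5.
Stream C is 56, 62, 68, 74, which is adding 6 each time.
Stream D is 6, 10, 15, 21, which is the triangular numbers T_3, T_4, ….
Position 17 → stream A, term 5 = 50.

50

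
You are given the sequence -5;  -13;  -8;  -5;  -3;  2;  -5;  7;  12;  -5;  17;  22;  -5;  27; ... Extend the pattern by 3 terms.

The slot pattern repeats as ABB (period 3), so there are 2 interleaved tracks.
Track A = -5, -5, -5, -5, -5: constant -5.
Track B = -13, -8, -3, 2, 7, 12, 17, 22, 27: adding 5 each time.
Term 15 comes from track B (its 10th entry): 32.
Term 16 comes from track A (its 6th entry): -5.
The 17th slot belongs to track B; its 11th term is 37.

32, -5, 37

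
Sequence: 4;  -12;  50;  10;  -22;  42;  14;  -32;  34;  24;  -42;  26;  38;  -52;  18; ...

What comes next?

62

Split by position mod 3: positions 1, 4, 7, … form one track, and each other residue class forms its own.
Subsequence A: 4, 10, 14, 24, 38 — a Fibonacci-like recurrence a_n = a_{n-1} + a_{n-2}.
Subsequence B: -12, -22, -32, -42, -52 — arithmetic with common difference −10.
Subsequence C: 50, 42, 34, 26, 18 — arithmetic, step −8.
Position 16 falls in subsequence A as its term 6, giving 62.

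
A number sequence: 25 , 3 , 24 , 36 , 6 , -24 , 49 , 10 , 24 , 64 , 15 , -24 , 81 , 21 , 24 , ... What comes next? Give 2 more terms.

100, 28

Split by position mod 3 into 3 tracks.
Subsequence A: 25, 36, 49, 64, 81 (consecutive squares n² from n = 5).
Subsequence B: 3, 6, 10, 15, 21 (the triangular numbers T_2, T_3, …).
Subsequence C: 24, -24, 24, -24, 24 (alternating ±24).
Term 16 comes from subsequence A (its 6th entry): 100.
The 17th slot belongs to subsequence B; its 6th term is 28.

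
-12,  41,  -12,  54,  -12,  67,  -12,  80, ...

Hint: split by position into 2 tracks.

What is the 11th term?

The terms cycle through 2 interleaved subsequences.
Track A = -12, -12, -12, -12: always -12.
Track B = 41, 54, 67, 80: arithmetic with common difference +13.
The 11th slot belongs to track A; its 6th term is -12.

-12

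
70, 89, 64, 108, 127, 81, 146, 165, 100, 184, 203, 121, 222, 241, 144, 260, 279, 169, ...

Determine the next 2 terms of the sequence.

Reading positions in blocks of 3 reveals the pattern AAB — 2 tracks woven together.
Stream A = 70, 89, 108, 127, 146, 165, 184, 203, 222, 241, 260, 279: adding 19 each time.
Stream B = 64, 81, 100, 121, 144, 169: consecutive squares n² from n = 8.
Term 19 comes from stream A (its 13th entry): 298.
Term 20 comes from stream A (its 14th entry): 317.

298, 317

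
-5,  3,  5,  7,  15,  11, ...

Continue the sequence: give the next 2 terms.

The terms cycle through 2 interleaved subsequences.
Track A = -5, 5, 15: arithmetic, step +10.
Track B = 3, 7, 11: linear: a_n = -1 + 4·n.
Position 7 → track A, term 4 = 25.
The 8th slot belongs to track B; its 4th term is 15.

25, 15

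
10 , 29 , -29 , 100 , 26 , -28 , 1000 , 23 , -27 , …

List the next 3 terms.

Split by position mod 3: positions 1, 4, 7, … form one track, and each other residue class forms its own.
Track A = 10, 100, 1000: powers 10^1, 10^2, 10^3, ….
Track B = 29, 26, 23: subtracting 3 each time.
Track C = -29, -28, -27: arithmetic, step +1.
Position 10 → track A, term 4 = 10000.
Position 11 falls in track B as its term 4, giving 20.
Term 12 comes from track C (its 4th entry): -26.

10000, 20, -26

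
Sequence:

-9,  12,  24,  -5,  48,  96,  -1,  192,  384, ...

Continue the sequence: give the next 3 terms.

3, 768, 1536

Positions follow the repeating pattern ABB; grouping by letter gives 2 tracks.
Subsequence A: -9, -5, -1. Arithmetic with common difference +4.
Subsequence B: 12, 24, 48, 96, 192, 384. Geometric with ratio 2.
Position 10 → subsequence A, term 4 = 3.
Term 11 comes from subsequence B (its 7th entry): 768.
Term 12 comes from subsequence B (its 8th entry): 1536.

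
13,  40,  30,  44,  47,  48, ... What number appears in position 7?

64

Split by position mod 2 into 2 tracks.
Subsequence A = 13, 30, 47: arithmetic with common difference +17.
Subsequence B = 40, 44, 48: arithmetic with common difference +4.
Term 7 comes from subsequence A (its 4th entry): 64.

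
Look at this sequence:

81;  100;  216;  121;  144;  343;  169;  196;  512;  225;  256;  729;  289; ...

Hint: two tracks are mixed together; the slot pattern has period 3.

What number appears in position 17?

400

Positions follow the repeating pattern AAB; grouping by letter gives 2 tracks.
Track A: 81, 100, 121, 144, 169, 196, 225, 256, 289. Perfect squares starting at 9².
Track B: 216, 343, 512, 729. The cubes 6³, 7³, 8³, ….
The 17th slot belongs to track A; its 12th term is 400.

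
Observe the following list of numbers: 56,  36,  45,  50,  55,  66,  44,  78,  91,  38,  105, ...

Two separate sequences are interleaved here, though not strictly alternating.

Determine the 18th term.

Positions follow the repeating pattern ABB; grouping by letter gives 2 tracks.
Track A = 56, 50, 44, 38: linear: a_n = 62 − 6·n.
Track B = 36, 45, 55, 66, 78, 91, 105: triangular numbers n(n+1)/2 for n = 8, 9, ….
Term 18 comes from track B (its 12th entry): 190.

190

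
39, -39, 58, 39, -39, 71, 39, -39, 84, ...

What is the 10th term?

39

The slot pattern repeats as AAB (period 3), so there are 2 interleaved tracks.
Stream A: 39, -39, 39, -39, 39, -39 — oscillating between 39 and -39.
Stream B: 58, 71, 84 — adding 13 each time.
Position 10 → stream A, term 7 = 39.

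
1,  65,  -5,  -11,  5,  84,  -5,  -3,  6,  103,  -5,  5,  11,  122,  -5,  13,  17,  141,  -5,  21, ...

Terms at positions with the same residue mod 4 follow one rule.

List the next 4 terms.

Split by position mod 4: positions 1, 5, 9, … form one track, and each other residue class forms its own.
Track A: 1, 5, 6, 11, 17 — a Fibonacci-like recurrence a_n = a_{n-1} + a_{n-2}.
Track B: 65, 84, 103, 122, 141 — arithmetic with common difference +19.
Track C: -5, -5, -5, -5, -5 — constant -5.
Track D: -11, -3, 5, 13, 21 — arithmetic, step +8.
Term 21 comes from track A (its 6th entry): 28.
The 22nd slot belongs to track B; its 6th term is 160.
Term 23 comes from track C (its 6th entry): -5.
Position 24 falls in track D as its term 6, giving 29.

28, 160, -5, 29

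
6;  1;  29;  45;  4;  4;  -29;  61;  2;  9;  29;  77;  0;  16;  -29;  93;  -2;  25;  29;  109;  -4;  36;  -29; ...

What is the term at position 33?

The terms cycle through 4 interleaved subsequences.
Track A: 6, 4, 2, 0, -2, -4 (arithmetic, step −2).
Track B: 1, 4, 9, 16, 25, 36 (perfect squares starting at 1²).
Track C: 29, -29, 29, -29, 29, -29 (oscillating between 29 and -29).
Track D: 45, 61, 77, 93, 109 (arithmetic, step +16).
Position 33 → track A, term 9 = -10.

-10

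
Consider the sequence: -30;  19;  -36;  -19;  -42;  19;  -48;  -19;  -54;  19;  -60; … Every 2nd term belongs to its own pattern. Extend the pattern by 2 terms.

Odd-indexed and even-indexed terms follow separate rules.
Subsequence A: -30, -36, -42, -48, -54, -60 (arithmetic with common difference −6).
Subsequence B: 19, -19, 19, -19, 19 (alternating ±19).
Term 12 comes from subsequence B (its 6th entry): -19.
The 13th slot belongs to subsequence A; its 7th term is -66.

-19, -66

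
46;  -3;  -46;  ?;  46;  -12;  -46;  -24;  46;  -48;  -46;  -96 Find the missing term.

The terms cycle through 2 interleaved subsequences.
Subsequence A = 46, -46, 46, -46, 46, -46: alternating ±46.
Subsequence B = -3, ?, -12, -24, -48, -96: geometric, ×2 each step.
So the missing entry in subsequence B is -6.

-6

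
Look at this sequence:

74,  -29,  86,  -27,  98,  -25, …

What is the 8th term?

Taking every 2nd term gives 2 separate tracks.
Stream A: 74, 86, 98 (adding 12 each time).
Stream B: -29, -27, -25 (arithmetic with common difference +2).
Position 8 → stream B, term 4 = -23.

-23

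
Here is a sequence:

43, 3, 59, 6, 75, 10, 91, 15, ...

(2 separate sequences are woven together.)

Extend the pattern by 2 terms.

The terms cycle through 2 interleaved subsequences.
Subsequence A: 43, 59, 75, 91 — arithmetic, step +16.
Subsequence B: 3, 6, 10, 15 — triangular numbers starting at T_2.
Position 9 falls in subsequence A as its term 5, giving 107.
Position 10 → subsequence B, term 5 = 21.

107, 21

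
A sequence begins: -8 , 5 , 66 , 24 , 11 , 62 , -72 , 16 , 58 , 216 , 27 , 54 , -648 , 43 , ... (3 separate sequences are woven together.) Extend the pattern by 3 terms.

50, 1944, 70

Split by position mod 3: positions 1, 4, 7, … form one track, and each other residue class forms its own.
Track A = -8, 24, -72, 216, -648: geometric, ×-3 each step.
Track B = 5, 11, 16, 27, 43: each term equals the sum of the previous two.
Track C = 66, 62, 58, 54: subtracting 4 each time.
Term 15 comes from track C (its 5th entry): 50.
The 16th slot belongs to track A; its 6th term is 1944.
Position 17 → track B, term 6 = 70.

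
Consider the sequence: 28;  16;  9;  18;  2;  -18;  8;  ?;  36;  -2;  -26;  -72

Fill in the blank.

Read the sequence 3 terms at a time; column i is its own pattern.
Track A = 28, 18, 8, -2: arithmetic, step −10.
Track B = 16, 2, ?, -26: arithmetic, step −14.
Track C = 9, -18, 36, -72: multiplying by -2 each time.
Track B's pattern makes the blank -12.

-12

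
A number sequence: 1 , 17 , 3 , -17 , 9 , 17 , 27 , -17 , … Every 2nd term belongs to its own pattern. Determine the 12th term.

Taking every 2nd term gives 2 separate tracks.
Track A is 1, 3, 9, 27, which is powers of 3.
Track B is 17, -17, 17, -17, which is alternating ±17.
Term 12 comes from track B (its 6th entry): -17.

-17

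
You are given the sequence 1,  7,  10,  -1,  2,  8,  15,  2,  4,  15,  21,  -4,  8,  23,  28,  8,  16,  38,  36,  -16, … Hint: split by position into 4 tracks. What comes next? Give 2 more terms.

The terms cycle through 4 interleaved subsequences.
Subsequence A: 1, 2, 4, 8, 16 — powers of 2.
Subsequence B: 7, 8, 15, 23, 38 — a Fibonacci-like recurrence a_n = a_{n-1} + a_{n-2}.
Subsequence C: 10, 15, 21, 28, 36 — triangular numbers n(n+1)/2 for n = 4, 5, ….
Subsequence D: -1, 2, -4, 8, -16 — geometric, ×-2 each step.
Term 21 comes from subsequence A (its 6th entry): 32.
Position 22 → subsequence B, term 6 = 61.

32, 61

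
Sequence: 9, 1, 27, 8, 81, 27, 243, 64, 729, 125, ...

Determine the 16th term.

Taking every 2nd term gives 2 separate tracks.
Track A = 9, 27, 81, 243, 729: powers of 3.
Track B = 1, 8, 27, 64, 125: consecutive cubes n³ from n = 1.
The 16th slot belongs to track B; its 8th term is 512.

512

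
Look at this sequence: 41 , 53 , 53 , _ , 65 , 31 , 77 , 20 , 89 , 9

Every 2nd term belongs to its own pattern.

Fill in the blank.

42

Split by position mod 2 into 2 tracks.
Track A: 41, 53, 65, 77, 89 — adding 12 each time.
Track B: 53, ?, 31, 20, 9 — linear: a_n = 64 − 11·n.
The gap is track B's term 2; the rule gives 42.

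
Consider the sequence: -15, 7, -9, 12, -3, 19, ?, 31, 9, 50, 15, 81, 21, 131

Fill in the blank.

Positions 1, 3, 5, … form one subsequence and positions 2, 4, 6, … form another.
Track A: -15, -9, -3, ?, 9, 15, 21 — adding 6 each time.
Track B: 7, 12, 19, 31, 50, 81, 131 — a Fibonacci-like recurrence a_n = a_{n-1} + a_{n-2}.
The gap is track A's term 4; the rule gives 3.

3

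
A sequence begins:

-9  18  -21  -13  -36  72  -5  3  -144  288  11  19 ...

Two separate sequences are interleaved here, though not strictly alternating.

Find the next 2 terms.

-576, 1152

The slot pattern repeats as AABB (period 4), so there are 2 interleaved tracks.
Stream A = -9, 18, -36, 72, -144, 288: multiplying by -2 each time.
Stream B = -21, -13, -5, 3, 11, 19: adding 8 each time.
Position 13 falls in stream A as its term 7, giving -576.
Term 14 comes from stream A (its 8th entry): 1152.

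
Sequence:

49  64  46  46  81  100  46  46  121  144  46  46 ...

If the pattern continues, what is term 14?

Reading positions in blocks of 4 reveals the pattern AABB — 2 tracks woven together.
Track A = 49, 64, 81, 100, 121, 144: the squares 7², 8², 9², ….
Track B = 46, 46, 46, 46, 46, 46: the constant sequence 46.
Position 14 falls in track A as its term 8, giving 196.

196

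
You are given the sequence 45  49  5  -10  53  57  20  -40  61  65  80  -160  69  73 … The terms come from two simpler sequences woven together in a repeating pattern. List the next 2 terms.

320, -640

The slot pattern repeats as AABB (period 4), so there are 2 interleaved tracks.
Subsequence A: 45, 49, 53, 57, 61, 65, 69, 73. Linear: a_n = 41 + 4·n.
Subsequence B: 5, -10, 20, -40, 80, -160. A geometric progression (common ratio -2).
The 15th slot belongs to subsequence B; its 7th term is 320.
Position 16 → subsequence B, term 8 = -640.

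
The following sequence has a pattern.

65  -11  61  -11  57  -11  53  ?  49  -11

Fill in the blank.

-11

The terms cycle through 2 interleaved subsequences.
Subsequence A = 65, 61, 57, 53, 49: subtracting 4 each time.
Subsequence B = -11, -11, -11, ?, -11: constant -11.
So the missing entry in subsequence B is -11.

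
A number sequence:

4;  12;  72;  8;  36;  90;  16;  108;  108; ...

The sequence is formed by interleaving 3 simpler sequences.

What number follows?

Split by position mod 3 into 3 tracks.
Stream A: 4, 8, 16 — successive powers of 2.
Stream B: 12, 36, 108 — a geometric progression (common ratio 3).
Stream C: 72, 90, 108 — arithmetic, step +18.
The 10th slot belongs to stream A; its 4th term is 32.

32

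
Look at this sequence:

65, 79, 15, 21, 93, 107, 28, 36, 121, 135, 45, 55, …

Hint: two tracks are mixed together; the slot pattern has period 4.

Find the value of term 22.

Reading positions in blocks of 4 reveals the pattern AABB — 2 tracks woven together.
Subsequence A: 65, 79, 93, 107, 121, 135 — arithmetic with common difference +14.
Subsequence B: 15, 21, 28, 36, 45, 55 — triangular numbers starting at T_5.
Term 22 comes from subsequence A (its 12th entry): 219.

219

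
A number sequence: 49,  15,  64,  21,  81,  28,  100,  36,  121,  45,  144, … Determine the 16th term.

The terms cycle through 2 interleaved subsequences.
Stream A = 49, 64, 81, 100, 121, 144: perfect squares starting at 7².
Stream B = 15, 21, 28, 36, 45: triangular numbers starting at T_5.
Term 16 comes from stream B (its 8th entry): 78.

78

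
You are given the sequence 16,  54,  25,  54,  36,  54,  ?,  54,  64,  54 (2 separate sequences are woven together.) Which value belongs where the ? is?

49

Taking every 2nd term gives 2 separate tracks.
Stream A = 16, 25, 36, ?, 64: the squares 4², 5², 6², ….
Stream B = 54, 54, 54, 54, 54: always 54.
The gap is stream A's term 4; the rule gives 49.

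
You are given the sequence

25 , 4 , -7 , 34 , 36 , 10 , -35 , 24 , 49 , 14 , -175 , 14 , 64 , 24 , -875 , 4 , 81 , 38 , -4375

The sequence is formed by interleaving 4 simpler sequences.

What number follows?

-6

Split by position mod 4: positions 1, 5, 9, … form one track, and each other residue class forms its own.
Stream A: 25, 36, 49, 64, 81 (perfect squares starting at 5²).
Stream B: 4, 10, 14, 24, 38 (a Fibonacci-like recurrence a_n = a_{n-1} + a_{n-2}).
Stream C: -7, -35, -175, -875, -4375 (geometric with ratio 5).
Stream D: 34, 24, 14, 4 (linear: a_n = 44 − 10·n).
Position 20 falls in stream D as its term 5, giving -6.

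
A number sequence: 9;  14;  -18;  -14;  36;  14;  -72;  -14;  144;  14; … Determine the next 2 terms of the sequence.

-288, -14

Odd-indexed and even-indexed terms follow separate rules.
Track A = 9, -18, 36, -72, 144: geometric with ratio -2.
Track B = 14, -14, 14, -14, 14: oscillating between 14 and -14.
Term 11 comes from track A (its 6th entry): -288.
Position 12 falls in track B as its term 6, giving -14.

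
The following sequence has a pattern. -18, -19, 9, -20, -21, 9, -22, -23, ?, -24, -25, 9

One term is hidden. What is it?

Positions follow the repeating pattern AAB; grouping by letter gives 2 tracks.
Track A: -18, -19, -20, -21, -22, -23, -24, -25 — linear: a_n = -17 − n.
Track B: 9, 9, ?, 9 — constant 9.
So the missing entry in track B is 9.

9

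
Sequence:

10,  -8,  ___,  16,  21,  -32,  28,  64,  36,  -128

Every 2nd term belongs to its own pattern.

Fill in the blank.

15

The terms cycle through 2 interleaved subsequences.
Subsequence A is 10, ?, 21, 28, 36, which is triangular numbers starting at T_4.
Subsequence B is -8, 16, -32, 64, -128, which is a geometric progression (common ratio -2).
So the missing entry in subsequence A is 15.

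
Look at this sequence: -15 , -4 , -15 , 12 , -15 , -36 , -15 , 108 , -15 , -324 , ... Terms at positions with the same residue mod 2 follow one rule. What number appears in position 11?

Positions 1, 3, 5, … form one subsequence and positions 2, 4, 6, … form another.
Stream A is -15, -15, -15, -15, -15, which is constant -15.
Stream B is -4, 12, -36, 108, -324, which is a geometric progression (common ratio -3).
Term 11 comes from stream A (its 6th entry): -15.

-15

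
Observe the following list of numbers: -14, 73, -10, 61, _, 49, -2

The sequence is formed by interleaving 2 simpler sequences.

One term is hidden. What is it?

Odd-indexed and even-indexed terms follow separate rules.
Stream A: -14, -10, ?, -2 (linear: a_n = -18 + 4·n).
Stream B: 73, 61, 49 (subtracting 12 each time).
Filling stream A at index 3 by its rule yields -6.

-6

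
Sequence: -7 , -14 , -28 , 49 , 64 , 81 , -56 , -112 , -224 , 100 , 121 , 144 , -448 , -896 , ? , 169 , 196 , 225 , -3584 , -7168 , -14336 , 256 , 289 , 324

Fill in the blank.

Reading positions in blocks of 6 reveals the pattern AAABBB — 2 tracks woven together.
Track A = -7, -14, -28, -56, -112, -224, -448, -896, ?, -3584, -7168, -14336: geometric, ×2 each step.
Track B = 49, 64, 81, 100, 121, 144, 169, 196, 225, 256, 289, 324: consecutive squares n² from n = 7.
The gap is track A's term 9; the rule gives -1792.

-1792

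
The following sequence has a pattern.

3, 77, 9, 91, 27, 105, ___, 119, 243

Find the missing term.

81

Positions 1, 3, 5, … form one subsequence and positions 2, 4, 6, … form another.
Track A: 3, 9, 27, ?, 243 — successive powers of 3.
Track B: 77, 91, 105, 119 — linear: a_n = 63 + 14·n.
The gap is track A's term 4; the rule gives 81.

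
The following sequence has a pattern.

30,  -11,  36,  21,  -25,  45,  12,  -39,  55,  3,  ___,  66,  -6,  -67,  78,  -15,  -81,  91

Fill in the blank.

Read the sequence 3 terms at a time; column i is its own pattern.
Stream A: 30, 21, 12, 3, -6, -15. Arithmetic with common difference −9.
Stream B: -11, -25, -39, ?, -67, -81. Subtracting 14 each time.
Stream C: 36, 45, 55, 66, 78, 91. Triangular numbers starting at T_8.
The gap is stream B's term 4; the rule gives -53.

-53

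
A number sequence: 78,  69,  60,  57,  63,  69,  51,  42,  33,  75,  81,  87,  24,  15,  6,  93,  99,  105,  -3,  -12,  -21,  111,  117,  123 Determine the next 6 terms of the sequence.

Positions follow the repeating pattern AAABBB; grouping by letter gives 2 tracks.
Track A: 78, 69, 60, 51, 42, 33, 24, 15, 6, -3, -12, -21 (arithmetic, step −9).
Track B: 57, 63, 69, 75, 81, 87, 93, 99, 105, 111, 117, 123 (linear: a_n = 51 + 6·n).
Position 25 falls in track A as its term 13, giving -30.
Term 26 comes from track A (its 14th entry): -39.
The 27th slot belongs to track A; its 15th term is -48.
Term 28 comes from track B (its 13th entry): 129.
Position 29 → track B, term 14 = 135.
Term 30 comes from track B (its 15th entry): 141.

-30, -39, -48, 129, 135, 141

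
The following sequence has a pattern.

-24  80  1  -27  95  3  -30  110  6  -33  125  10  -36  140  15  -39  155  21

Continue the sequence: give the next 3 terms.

-42, 170, 28

Taking every 3rd term gives 3 separate tracks.
Subsequence A: -24, -27, -30, -33, -36, -39. Linear: a_n = -21 − 3·n.
Subsequence B: 80, 95, 110, 125, 140, 155. Linear: a_n = 65 + 15·n.
Subsequence C: 1, 3, 6, 10, 15, 21. Triangular numbers n(n+1)/2 for n = 1, 2, ….
Term 19 comes from subsequence A (its 7th entry): -42.
Term 20 comes from subsequence B (its 7th entry): 170.
Term 21 comes from subsequence C (its 7th entry): 28.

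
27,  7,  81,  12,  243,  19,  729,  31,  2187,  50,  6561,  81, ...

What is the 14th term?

131

Split by position mod 2 into 2 tracks.
Stream A: 27, 81, 243, 729, 2187, 6561 — successive powers of 3.
Stream B: 7, 12, 19, 31, 50, 81 — Fibonacci-style (each term is the sum of the two before it).
The 14th slot belongs to stream B; its 7th term is 131.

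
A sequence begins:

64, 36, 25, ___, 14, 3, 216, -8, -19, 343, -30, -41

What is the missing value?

125

Positions follow the repeating pattern ABB; grouping by letter gives 2 tracks.
Track A: 64, ?, 216, 343. Perfect cubes starting at 4³.
Track B: 36, 25, 14, 3, -8, -19, -30, -41. Arithmetic, step −11.
The gap is track A's term 2; the rule gives 125.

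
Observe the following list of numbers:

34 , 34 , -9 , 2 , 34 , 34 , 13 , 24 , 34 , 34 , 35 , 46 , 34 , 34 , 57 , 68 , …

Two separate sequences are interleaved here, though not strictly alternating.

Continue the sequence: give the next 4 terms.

34, 34, 79, 90

The slot pattern repeats as AABB (period 4), so there are 2 interleaved tracks.
Track A: 34, 34, 34, 34, 34, 34, 34, 34. The constant sequence 34.
Track B: -9, 2, 13, 24, 35, 46, 57, 68. Arithmetic with common difference +11.
The 17th slot belongs to track A; its 9th term is 34.
The 18th slot belongs to track A; its 10th term is 34.
Position 19 → track B, term 9 = 79.
Position 20 falls in track B as its term 10, giving 90.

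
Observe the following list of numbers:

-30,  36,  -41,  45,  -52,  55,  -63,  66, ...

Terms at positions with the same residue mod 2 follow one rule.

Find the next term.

-74

Positions 1, 3, 5, … form one subsequence and positions 2, 4, 6, … form another.
Track A: -30, -41, -52, -63 — linear: a_n = -19 − 11·n.
Track B: 36, 45, 55, 66 — triangular numbers starting at T_8.
Position 9 → track A, term 5 = -74.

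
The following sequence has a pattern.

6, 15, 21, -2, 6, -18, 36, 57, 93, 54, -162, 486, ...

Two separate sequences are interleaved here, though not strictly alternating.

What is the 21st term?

1665

The slot pattern repeats as AAABBB (period 6), so there are 2 interleaved tracks.
Track A: 6, 15, 21, 36, 57, 93 (a Fibonacci-like recurrence a_n = a_{n-1} + a_{n-2}).
Track B: -2, 6, -18, 54, -162, 486 (geometric, ×-3 each step).
Position 21 → track A, term 12 = 1665.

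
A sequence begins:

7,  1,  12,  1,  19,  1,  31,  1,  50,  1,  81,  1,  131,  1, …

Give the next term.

Split by position mod 2 into 2 tracks.
Track A: 7, 12, 19, 31, 50, 81, 131 — each term equals the sum of the previous two.
Track B: 1, 1, 1, 1, 1, 1, 1 — always 1.
Position 15 falls in track A as its term 8, giving 212.

212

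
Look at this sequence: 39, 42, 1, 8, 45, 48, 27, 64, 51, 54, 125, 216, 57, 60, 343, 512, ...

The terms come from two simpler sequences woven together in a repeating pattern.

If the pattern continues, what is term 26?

78

The slot pattern repeats as AABB (period 4), so there are 2 interleaved tracks.
Stream A: 39, 42, 45, 48, 51, 54, 57, 60. Arithmetic with common difference +3.
Stream B: 1, 8, 27, 64, 125, 216, 343, 512. Consecutive cubes n³ from n = 1.
Term 26 comes from stream A (its 14th entry): 78.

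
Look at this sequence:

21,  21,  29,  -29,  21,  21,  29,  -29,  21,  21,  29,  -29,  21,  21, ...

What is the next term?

Positions follow the repeating pattern AABB; grouping by letter gives 2 tracks.
Track A: 21, 21, 21, 21, 21, 21, 21, 21. Constant 21.
Track B: 29, -29, 29, -29, 29, -29. The oscillation 29·(−1)^(n+1).
Position 15 falls in track B as its term 7, giving 29.

29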